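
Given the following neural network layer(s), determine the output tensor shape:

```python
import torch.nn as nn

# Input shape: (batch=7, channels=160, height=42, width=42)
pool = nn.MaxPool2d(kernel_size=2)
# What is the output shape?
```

Input: (7, 160, 42, 42) -> Output: (7, 160, 21, 21)

Answer: (7, 160, 21, 21)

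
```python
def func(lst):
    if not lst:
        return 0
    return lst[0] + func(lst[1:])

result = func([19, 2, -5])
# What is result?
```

19 + 2 + (-5) + 0 = 16

Answer: 16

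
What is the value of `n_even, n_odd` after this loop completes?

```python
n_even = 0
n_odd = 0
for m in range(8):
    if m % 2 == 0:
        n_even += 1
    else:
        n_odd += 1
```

Count evens and odds in range(8)
`n_even, n_odd` takes the values: (0, 0) → (1, 0) → (1, 1) → (2, 1) → (2, 2) → (3, 2) → (3, 3) → (4, 3) → (4, 4)

Answer: 4, 4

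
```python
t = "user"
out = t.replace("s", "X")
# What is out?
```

Trace:
`t = "user"` → t = 'user'
`out = t.replace("s", "X")` → out = 'uXer'
So out = 'uXer'

Answer: 'uXer'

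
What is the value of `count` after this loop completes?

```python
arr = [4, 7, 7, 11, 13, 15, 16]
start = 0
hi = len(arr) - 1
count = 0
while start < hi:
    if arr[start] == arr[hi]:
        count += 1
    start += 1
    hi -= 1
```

Count matching pairs from ends
`count` takes the values: 0

Answer: 0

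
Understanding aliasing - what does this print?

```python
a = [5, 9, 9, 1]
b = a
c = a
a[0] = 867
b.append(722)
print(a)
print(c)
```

Key concept: multiple aliases.
Step by step:
`a = [5, 9, 9, 1]` → a = [5, 9, 9, 1]
`b = a` → b = [5, 9, 9, 1] (same object as a)
`c = a` → c = [5, 9, 9, 1] (same object as a, b)
`a[0] = 867` → a = [867, 9, 9, 1] (same object as b, c); b = [867, 9, 9, 1] (same object as a, c); c = [867, 9, 9, 1] (same object as a, b)
`b.append(722)` → a = [867, 9, 9, 1, 722] (same object as b, c); b = [867, 9, 9, 1, 722] (same object as a, c); c = [867, 9, 9, 1, 722] (same object as a, b)
`print(a)` → prints [867, 9, 9, 1, 722]
`print(c)` → prints [867, 9, 9, 1, 722]

Answer:
[867, 9, 9, 1, 722]
[867, 9, 9, 1, 722]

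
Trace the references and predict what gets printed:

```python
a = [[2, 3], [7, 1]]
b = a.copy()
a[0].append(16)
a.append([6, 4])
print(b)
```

Key concept: shallow copy with nested lists.
Step by step:
`a = [[2, 3], [7, 1]]` → a = [[2, 3], [7, 1]]
`b = a.copy()` → b = [[2, 3], [7, 1]]
`a[0].append(16)` → a = [[2, 3, 16], [7, 1]]; b = [[2, 3, 16], [7, 1]]
`a.append([6, 4])` → a = [[2, 3, 16], [7, 1], [6, 4]]
`print(b)` → prints [[2, 3, 16], [7, 1]]

Answer: [[2, 3, 16], [7, 1]]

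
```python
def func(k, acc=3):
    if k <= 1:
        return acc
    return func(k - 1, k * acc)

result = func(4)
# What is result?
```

Accumulator trace (n, acc): (4, 3) -> (3, 12) -> (2, 36) -> (1, 72) -> return 72

Answer: 72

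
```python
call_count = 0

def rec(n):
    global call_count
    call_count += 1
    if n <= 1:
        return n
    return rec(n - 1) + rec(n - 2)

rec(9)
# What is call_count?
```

Calls(n) = 1 + Calls(n-1) + Calls(n-2); Calls(0)=Calls(1)=1. For n=9 this gives 109.

Answer: 109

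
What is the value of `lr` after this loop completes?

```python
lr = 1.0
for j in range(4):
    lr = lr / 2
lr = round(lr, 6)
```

Halving LR 4 times: 1 / 2^4
`lr` takes the values: 1.0 → 0.5 → 0.25 → 0.125 → 0.0625

Answer: 0.0625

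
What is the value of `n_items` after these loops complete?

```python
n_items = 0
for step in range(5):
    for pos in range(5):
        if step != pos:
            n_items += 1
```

5² - 5 (exclude diagonal)
`n_items` takes the values: 0 → 1 → 2 → 3 → 4 → 5 → 6 → 7 → 8 → 9 → 10 → 11 → 12 → 13 → 14 → 15 → 16 → 17 → 18 → 19 → 20

Answer: 20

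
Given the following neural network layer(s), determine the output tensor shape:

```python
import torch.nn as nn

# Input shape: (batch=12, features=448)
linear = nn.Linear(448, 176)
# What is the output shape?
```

Input: (12, 448) -> Output: (12, 176)

Answer: (12, 176)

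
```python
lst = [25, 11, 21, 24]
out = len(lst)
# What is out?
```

Trace:
`lst = [25, 11, 21, 24]` → lst = [25, 11, 21, 24]
`out = len(lst)` → out = 4
So out = 4

Answer: 4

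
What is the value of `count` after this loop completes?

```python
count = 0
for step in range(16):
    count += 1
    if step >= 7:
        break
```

Loop breaks when step reaches 7, count is 8
`count` takes the values: 0 → 1 → 2 → 3 → 4 → 5 → 6 → 7 → 8

Answer: 8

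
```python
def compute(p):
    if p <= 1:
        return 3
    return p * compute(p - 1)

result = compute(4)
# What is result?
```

compute(4) = 4 * 3 * 2 * 3 = 72

Answer: 72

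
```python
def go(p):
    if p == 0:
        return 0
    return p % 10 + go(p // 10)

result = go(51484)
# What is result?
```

Sum of digits of 51484: 4 + 8 + 4 + 1 + 5 = 22

Answer: 22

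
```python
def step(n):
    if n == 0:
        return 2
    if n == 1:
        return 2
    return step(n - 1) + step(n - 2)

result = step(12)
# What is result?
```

Build up from base cases: step(0)=2, step(1)=2, step(2)=4, step(3)=6, step(4)=10, step(5)=16, step(6)=26, ..., step(12)=466

Answer: 466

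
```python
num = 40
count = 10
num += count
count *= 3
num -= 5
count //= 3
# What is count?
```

Trace:
`num = 40` → num = 40
`count = 10` → count = 10
`num += count` → num = 50
`count *= 3` → count = 30
`num -= 5` → num = 45
`count //= 3` → count = 10
So count = 10

Answer: 10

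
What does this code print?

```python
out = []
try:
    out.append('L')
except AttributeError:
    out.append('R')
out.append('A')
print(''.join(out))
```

Execution trace: 'L' (try body, no exception) → 'A' (after the try/except). Output: LA

Answer: LA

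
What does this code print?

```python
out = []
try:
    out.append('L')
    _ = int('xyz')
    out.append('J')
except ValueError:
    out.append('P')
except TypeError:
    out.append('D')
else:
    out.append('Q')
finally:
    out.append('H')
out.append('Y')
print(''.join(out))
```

Execution trace: 'L' (try body) → 'P' (except ValueError) → 'H' (finally) → 'Y' (after the try/except). Output: LPHY

Answer: LPHY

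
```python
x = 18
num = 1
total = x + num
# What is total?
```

Trace:
`x = 18` → x = 18
`num = 1` → num = 1
`total = x + num` → total = 19
So total = 19

Answer: 19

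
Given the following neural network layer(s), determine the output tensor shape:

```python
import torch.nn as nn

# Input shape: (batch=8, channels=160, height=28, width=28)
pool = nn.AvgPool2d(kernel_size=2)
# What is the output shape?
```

Input: (8, 160, 28, 28) -> Output: (8, 160, 14, 14)

Answer: (8, 160, 14, 14)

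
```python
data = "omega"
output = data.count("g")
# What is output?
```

Trace:
`data = "omega"` → data = 'omega'
`output = data.count("g")` → output = 1
So output = 1

Answer: 1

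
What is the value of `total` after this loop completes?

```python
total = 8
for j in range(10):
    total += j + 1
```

Start at 8, add 1 to 10 = 63
`total` takes the values: 8 → 9 → 11 → 14 → 18 → 23 → 29 → 36 → 44 → 53 → 63

Answer: 63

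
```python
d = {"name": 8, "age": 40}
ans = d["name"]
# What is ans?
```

Trace:
`d = {"name": 8, "age": 40}` → d = {'name': 8, 'age': 40}
`ans = d["name"]` → ans = 8
So ans = 8

Answer: 8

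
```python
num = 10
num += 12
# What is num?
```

Trace:
`num = 10` → num = 10
`num += 12` → num = 22
So num = 22

Answer: 22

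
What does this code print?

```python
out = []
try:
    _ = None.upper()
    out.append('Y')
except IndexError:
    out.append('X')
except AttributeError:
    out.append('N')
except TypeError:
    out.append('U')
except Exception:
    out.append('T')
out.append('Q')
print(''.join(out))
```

Execution trace: 'N' (except AttributeError) → 'Q' (after the try/except). Output: NQ

Answer: NQ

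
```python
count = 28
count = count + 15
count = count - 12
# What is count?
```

Trace:
`count = 28` → count = 28
`count = count + 15` → count = 43
`count = count - 12` → count = 31
So count = 31

Answer: 31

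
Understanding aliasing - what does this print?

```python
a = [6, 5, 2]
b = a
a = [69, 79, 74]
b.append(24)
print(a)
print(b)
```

Key concept: rebinding vs mutation: a is rebound to a new list, b still points at the original.
Step by step:
`a = [6, 5, 2]` → a = [6, 5, 2]
`b = a` → b = [6, 5, 2] (same object as a)
`a = [69, 79, 74]` → a = [69, 79, 74]
`b.append(24)` → b = [6, 5, 2, 24]
`print(a)` → prints [69, 79, 74]
`print(b)` → prints [6, 5, 2, 24]

Answer:
[69, 79, 74]
[6, 5, 2, 24]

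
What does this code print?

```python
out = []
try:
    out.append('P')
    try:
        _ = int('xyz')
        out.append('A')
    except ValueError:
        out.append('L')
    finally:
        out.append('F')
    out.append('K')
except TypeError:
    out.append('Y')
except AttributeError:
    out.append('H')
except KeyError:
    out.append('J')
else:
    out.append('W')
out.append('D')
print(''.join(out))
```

Execution trace: 'P' (try body) → 'L' (inner except ValueError) → 'F' (inner finally) → 'K' (try body, no exception) → 'W' (else) → 'D' (after the try/except). Output: PLFKWD

Answer: PLFKWD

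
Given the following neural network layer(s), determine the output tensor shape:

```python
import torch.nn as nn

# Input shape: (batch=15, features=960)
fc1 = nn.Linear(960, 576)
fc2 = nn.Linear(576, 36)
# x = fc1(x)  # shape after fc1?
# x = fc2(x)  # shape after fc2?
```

Input: (15, 960) -> after fc1: (15, 576) -> Output: (15, 36)

Answer: (15, 36)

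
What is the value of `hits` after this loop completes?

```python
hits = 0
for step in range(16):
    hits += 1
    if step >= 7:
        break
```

Loop breaks when step reaches 7, hits is 8
`hits` takes the values: 0 → 1 → 2 → 3 → 4 → 5 → 6 → 7 → 8

Answer: 8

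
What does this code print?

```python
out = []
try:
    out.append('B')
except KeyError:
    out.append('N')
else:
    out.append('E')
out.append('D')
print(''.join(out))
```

Execution trace: 'B' (try body, no exception) → 'E' (else) → 'D' (after the try/except). Output: BED

Answer: BED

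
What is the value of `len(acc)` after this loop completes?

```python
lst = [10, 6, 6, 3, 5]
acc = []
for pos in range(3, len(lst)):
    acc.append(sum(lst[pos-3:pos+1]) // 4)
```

Number of 4-element averages
`acc` takes the values: [] → [6] → [6, 5]
So `len(acc)` = 2

Answer: 2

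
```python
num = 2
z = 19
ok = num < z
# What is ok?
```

Trace:
`num = 2` → num = 2
`z = 19` → z = 19
`ok = num < z` → ok = True
So ok = True

Answer: True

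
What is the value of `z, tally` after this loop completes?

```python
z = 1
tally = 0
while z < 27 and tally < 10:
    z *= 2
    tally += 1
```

Double until >= 27 or 10 iterations
`z, tally` takes the values: (1, 0) → (2, 0) → (2, 1) → (4, 1) → (4, 2) → (8, 2) → (8, 3) → (16, 3) → (16, 4) → (32, 4) → (32, 5)

Answer: 32, 5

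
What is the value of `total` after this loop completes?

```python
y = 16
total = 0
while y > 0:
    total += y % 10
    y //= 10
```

Sum digits of 16
`total` takes the values: 0 → 6 → 7

Answer: 7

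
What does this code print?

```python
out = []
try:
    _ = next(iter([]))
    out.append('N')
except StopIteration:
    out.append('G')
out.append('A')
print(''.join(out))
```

Execution trace: 'G' (except StopIteration) → 'A' (after the try/except). Output: GA

Answer: GA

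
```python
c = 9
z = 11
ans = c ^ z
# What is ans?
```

Trace:
`c = 9` → c = 9
`z = 11` → z = 11
`ans = c ^ z` → ans = 2
So ans = 2

Answer: 2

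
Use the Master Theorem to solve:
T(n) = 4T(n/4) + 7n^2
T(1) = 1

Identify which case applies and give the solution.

a=4, b=4, f(n)=7n^2. log_4(4) = 1. Since c=2 > 1 and the regularity condition holds (4(n/4)^2 = (4/4^2)n^2 with 4/4^2 < 1), Case 3 applies: T(n) = Θ(f(n)) = O(n^2).

Answer: O(n^2) - Case 3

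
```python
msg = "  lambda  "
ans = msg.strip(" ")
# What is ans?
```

Trace:
`msg = "  lambda  "` → msg = '  lambda  '
`ans = msg.strip(" ")` → ans = 'lambda'
So ans = 'lambda'

Answer: 'lambda'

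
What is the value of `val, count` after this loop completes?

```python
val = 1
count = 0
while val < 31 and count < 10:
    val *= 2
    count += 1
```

Double until >= 31 or 10 iterations
`val, count` takes the values: (1, 0) → (2, 0) → (2, 1) → (4, 1) → (4, 2) → (8, 2) → (8, 3) → (16, 3) → (16, 4) → (32, 4) → (32, 5)

Answer: 32, 5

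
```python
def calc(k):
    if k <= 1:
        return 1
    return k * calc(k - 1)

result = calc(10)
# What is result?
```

calc(10) = 10 * 9 * 8 * 7 * 6 * 5 * 4 * 3 * 2 * 1 = 3628800

Answer: 3628800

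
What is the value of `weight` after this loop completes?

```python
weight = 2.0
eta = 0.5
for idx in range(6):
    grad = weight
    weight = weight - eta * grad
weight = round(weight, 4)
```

Gradient descent: w = 2.0 * (1 - 0.5)^6
`weight` takes the values: 2.0 → 1.0 → 0.5 → 0.25 → 0.125 → 0.0625 → 0.03125 → 0.0312

Answer: 0.0312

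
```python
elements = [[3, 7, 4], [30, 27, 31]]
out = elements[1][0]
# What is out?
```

Trace:
`elements = [[3, 7, 4], [30, 27, 31]]` → elements = [[3, 7, 4], [30, 27, 31]]
`out = elements[1][0]` → out = 30
So out = 30

Answer: 30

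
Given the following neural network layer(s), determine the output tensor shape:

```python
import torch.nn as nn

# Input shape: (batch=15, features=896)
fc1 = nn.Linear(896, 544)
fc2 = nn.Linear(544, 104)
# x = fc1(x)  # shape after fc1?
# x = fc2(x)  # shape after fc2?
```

Input: (15, 896) -> after fc1: (15, 544) -> Output: (15, 104)

Answer: (15, 104)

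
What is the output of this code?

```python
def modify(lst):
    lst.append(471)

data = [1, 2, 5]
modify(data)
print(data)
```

Key concept: function modifies passed list.
Step by step:
`data = [1, 2, 5]` → data = [1, 2, 5]
`modify(data)` → data = [1, 2, 5, 471]
`print(data)` → prints [1, 2, 5, 471]

Answer: [1, 2, 5, 471]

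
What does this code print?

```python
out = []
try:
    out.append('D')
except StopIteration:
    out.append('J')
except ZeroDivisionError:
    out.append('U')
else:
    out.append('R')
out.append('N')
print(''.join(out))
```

Execution trace: 'D' (try body, no exception) → 'R' (else) → 'N' (after the try/except). Output: DRN

Answer: DRN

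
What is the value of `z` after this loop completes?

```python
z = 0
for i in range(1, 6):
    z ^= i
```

XOR of 1 to 5
`z` takes the values: 0 → 1 → 3 → 0 → 4 → 1

Answer: 1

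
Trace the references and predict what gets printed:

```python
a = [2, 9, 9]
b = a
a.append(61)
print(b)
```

Key concept: basic list aliasing.
Step by step:
`a = [2, 9, 9]` → a = [2, 9, 9]
`b = a` → b = [2, 9, 9] (same object as a)
`a.append(61)` → a = [2, 9, 9, 61] (same object as b); b = [2, 9, 9, 61] (same object as a)
`print(b)` → prints [2, 9, 9, 61]

Answer: [2, 9, 9, 61]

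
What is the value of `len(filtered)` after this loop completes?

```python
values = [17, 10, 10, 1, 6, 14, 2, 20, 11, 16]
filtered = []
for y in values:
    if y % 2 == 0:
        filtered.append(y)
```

Count even numbers in [17, 10, 10, 1, 6, 14, 2, 20, 11, 16]
`filtered` takes the values: [] → [10] → [10, 10] → [10, 10, 6] → [10, 10, 6, 14] → [10, 10, 6, 14, 2] → [10, 10, 6, 14, 2, 20] → [10, 10, 6, 14, 2, 20, 16]
So `len(filtered)` = 7

Answer: 7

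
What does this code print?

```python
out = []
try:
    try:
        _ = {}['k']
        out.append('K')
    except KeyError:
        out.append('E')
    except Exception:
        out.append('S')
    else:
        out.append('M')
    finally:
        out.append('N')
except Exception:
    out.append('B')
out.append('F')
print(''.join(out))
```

Execution trace: 'E' (inner except KeyError) → 'N' (inner finally) → 'F' (after the try/except). Output: ENF

Answer: ENF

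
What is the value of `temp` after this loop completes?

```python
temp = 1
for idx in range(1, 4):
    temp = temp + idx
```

Start at 1, add 1 through 3
`temp` takes the values: 1 → 2 → 4 → 7

Answer: 7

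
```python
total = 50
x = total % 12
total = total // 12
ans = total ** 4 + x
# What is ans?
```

Trace:
`total = 50` → total = 50
`x = total % 12` → x = 2
`total = total // 12` → total = 4
`ans = total ** 4 + x` → ans = 258
So ans = 258

Answer: 258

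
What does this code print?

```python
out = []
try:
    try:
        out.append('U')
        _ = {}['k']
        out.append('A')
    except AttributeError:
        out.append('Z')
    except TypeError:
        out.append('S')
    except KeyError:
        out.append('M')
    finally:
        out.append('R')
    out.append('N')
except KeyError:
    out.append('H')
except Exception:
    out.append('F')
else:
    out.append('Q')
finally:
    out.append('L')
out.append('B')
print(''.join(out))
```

Execution trace: 'U' (inner try body) → 'M' (inner except KeyError) → 'R' (inner finally) → 'N' (try body, no exception) → 'Q' (else) → 'L' (finally) → 'B' (after the try/except). Output: UMRNQLB

Answer: UMRNQLB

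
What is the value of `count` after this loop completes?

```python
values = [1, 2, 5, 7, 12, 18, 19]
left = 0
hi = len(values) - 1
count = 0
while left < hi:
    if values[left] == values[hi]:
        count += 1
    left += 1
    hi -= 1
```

Count matching pairs from ends
`count` takes the values: 0

Answer: 0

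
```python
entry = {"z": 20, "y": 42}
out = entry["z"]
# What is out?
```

Trace:
`entry = {"z": 20, "y": 42}` → entry = {'z': 20, 'y': 42}
`out = entry["z"]` → out = 20
So out = 20

Answer: 20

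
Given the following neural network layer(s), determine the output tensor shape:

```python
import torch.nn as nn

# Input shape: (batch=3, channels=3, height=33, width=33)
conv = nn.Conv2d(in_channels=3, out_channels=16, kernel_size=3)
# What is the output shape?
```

Input: (3, 3, 33, 33) -> Output: (3, 16, 31, 31)

Answer: (3, 16, 31, 31)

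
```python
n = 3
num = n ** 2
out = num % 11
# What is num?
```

Trace:
`n = 3` → n = 3
`num = n ** 2` → num = 9
`out = num % 11` → out = 9
So num = 9

Answer: 9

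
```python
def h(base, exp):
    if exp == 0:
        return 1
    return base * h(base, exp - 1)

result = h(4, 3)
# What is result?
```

h(4, 3) = 4 * 4 * 4 = 64

Answer: 64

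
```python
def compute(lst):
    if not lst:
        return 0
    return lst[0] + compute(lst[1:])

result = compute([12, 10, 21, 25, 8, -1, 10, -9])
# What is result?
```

12 + 10 + 21 + 25 + 8 + (-1) + 10 + (-9) + 0 = 76

Answer: 76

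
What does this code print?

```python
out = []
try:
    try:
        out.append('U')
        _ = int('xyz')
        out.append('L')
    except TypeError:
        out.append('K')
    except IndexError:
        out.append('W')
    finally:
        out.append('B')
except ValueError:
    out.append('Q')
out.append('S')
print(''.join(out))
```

Execution trace: 'U' (try body) → 'B' (finally) → 'Q' (outer except ValueError) → 'S' (after the try/except). Output: UBQS

Answer: UBQS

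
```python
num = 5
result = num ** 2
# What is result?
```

Trace:
`num = 5` → num = 5
`result = num ** 2` → result = 25
So result = 25

Answer: 25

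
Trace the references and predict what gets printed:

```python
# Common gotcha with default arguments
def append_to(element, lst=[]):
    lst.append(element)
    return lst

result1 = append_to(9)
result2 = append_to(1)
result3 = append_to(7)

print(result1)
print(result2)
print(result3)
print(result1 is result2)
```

Key concept: mutable default argument gotcha.
Step by step:
`result1 = append_to(9)` → result1 = [9]
`result2 = append_to(1)` → result1 = [9, 1] (same object as result2); result2 = [9, 1] (same object as result1)
`result3 = append_to(7)` → result1 = [9, 1, 7] (same object as result2, result3); result2 = [9, 1, 7] (same object as result1, result3); result3 = [9, 1, 7] (same object as result1, result2)
`print(result1)` → prints [9, 1, 7]
`print(result2)` → prints [9, 1, 7]
`print(result3)` → prints [9, 1, 7]
`print(result1 is result2)` → prints True

Answer:
[9, 1, 7]
[9, 1, 7]
[9, 1, 7]
True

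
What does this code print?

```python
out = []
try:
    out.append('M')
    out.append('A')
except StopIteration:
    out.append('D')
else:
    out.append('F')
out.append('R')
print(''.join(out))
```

Execution trace: 'M' (try body) → 'A' (try body, no exception) → 'F' (else) → 'R' (after the try/except). Output: MAFR

Answer: MAFR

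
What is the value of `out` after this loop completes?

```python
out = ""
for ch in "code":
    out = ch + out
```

Reverse 'code'
`out` takes the values: "" → "c" → "oc" → "doc" → "edoc"

Answer: "edoc"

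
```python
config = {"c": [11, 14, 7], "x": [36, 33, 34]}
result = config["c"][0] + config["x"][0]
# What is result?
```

Trace:
`config = {"c": [11, 14, 7], "x": [36, 33, 34]}` → config = {'c': [11, 14, 7], 'x': [36, 33, 34]}
`result = config["c"][0] + config["x"][0]` → result = 47
So result = 47

Answer: 47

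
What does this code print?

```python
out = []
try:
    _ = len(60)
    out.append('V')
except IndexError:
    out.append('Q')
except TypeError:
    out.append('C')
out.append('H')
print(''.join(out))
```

Execution trace: 'C' (except TypeError) → 'H' (after the try/except). Output: CH

Answer: CH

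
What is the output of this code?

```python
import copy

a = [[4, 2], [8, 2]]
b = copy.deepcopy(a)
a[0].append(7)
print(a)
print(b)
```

Key concept: deep copy is fully independent.
Step by step:
`a = [[4, 2], [8, 2]]` → a = [[4, 2], [8, 2]]
`b = copy.deepcopy(a)` → b = [[4, 2], [8, 2]]
`a[0].append(7)` → a = [[4, 2, 7], [8, 2]]
`print(a)` → prints [[4, 2, 7], [8, 2]]
`print(b)` → prints [[4, 2], [8, 2]]

Answer:
[[4, 2, 7], [8, 2]]
[[4, 2], [8, 2]]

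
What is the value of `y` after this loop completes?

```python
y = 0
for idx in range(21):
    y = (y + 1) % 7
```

Increment mod 7, 21 times = 0
`y` takes the values: 0 → 1 → 2 → 3 → 4 → 5 → 6 → 0 → 1 → 2 → 3 → 4 → 5 → 6 → 0 → 1 → 2 → 3 → 4 → 5 → 6 → 0

Answer: 0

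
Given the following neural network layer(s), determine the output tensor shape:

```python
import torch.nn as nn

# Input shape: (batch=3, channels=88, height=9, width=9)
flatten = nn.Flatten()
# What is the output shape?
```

Input: (3, 88, 9, 9) -> Output: (3, 7128)

Answer: (3, 7128)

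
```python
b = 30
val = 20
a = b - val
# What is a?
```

Trace:
`b = 30` → b = 30
`val = 20` → val = 20
`a = b - val` → a = 10
So a = 10

Answer: 10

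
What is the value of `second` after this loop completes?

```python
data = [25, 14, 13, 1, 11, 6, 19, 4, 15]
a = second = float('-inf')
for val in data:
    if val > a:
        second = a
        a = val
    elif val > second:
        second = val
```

Second largest (with repeats) in [25, 14, 13, 1, 11, 6, 19, 4, 15]
`second` takes the values: -inf → 14 → 19

Answer: 19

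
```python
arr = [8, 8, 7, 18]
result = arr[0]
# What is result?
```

Trace:
`arr = [8, 8, 7, 18]` → arr = [8, 8, 7, 18]
`result = arr[0]` → result = 8
So result = 8

Answer: 8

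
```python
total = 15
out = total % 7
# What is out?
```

Trace:
`total = 15` → total = 15
`out = total % 7` → out = 1
So out = 1

Answer: 1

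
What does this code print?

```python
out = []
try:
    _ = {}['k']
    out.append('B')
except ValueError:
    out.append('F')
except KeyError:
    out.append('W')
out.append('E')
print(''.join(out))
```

Execution trace: 'W' (except KeyError) → 'E' (after the try/except). Output: WE

Answer: WE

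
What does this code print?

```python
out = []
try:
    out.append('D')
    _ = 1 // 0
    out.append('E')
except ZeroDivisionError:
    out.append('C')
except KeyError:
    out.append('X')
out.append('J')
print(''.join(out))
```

Execution trace: 'D' (try body) → 'C' (except ZeroDivisionError) → 'J' (after the try/except). Output: DCJ

Answer: DCJ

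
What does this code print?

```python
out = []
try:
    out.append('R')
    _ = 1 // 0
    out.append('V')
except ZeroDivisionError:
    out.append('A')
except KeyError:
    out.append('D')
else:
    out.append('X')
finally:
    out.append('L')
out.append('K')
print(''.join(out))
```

Execution trace: 'R' (try body) → 'A' (except ZeroDivisionError) → 'L' (finally) → 'K' (after the try/except). Output: RALK

Answer: RALK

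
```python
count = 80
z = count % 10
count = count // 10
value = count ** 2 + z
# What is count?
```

Trace:
`count = 80` → count = 80
`z = count % 10` → z = 0
`count = count // 10` → count = 8
`value = count ** 2 + z` → value = 64
So count = 8

Answer: 8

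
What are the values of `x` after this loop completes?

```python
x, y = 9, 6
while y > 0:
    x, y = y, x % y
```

GCD of 9 and 6
`x` takes the values: 9 → 6 → 3

Answer: 3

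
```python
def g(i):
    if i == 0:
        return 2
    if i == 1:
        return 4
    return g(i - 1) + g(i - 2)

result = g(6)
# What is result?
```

Build up from base cases: g(0)=2, g(1)=4, g(2)=6, g(3)=10, g(4)=16, g(5)=26, g(6)=42

Answer: 42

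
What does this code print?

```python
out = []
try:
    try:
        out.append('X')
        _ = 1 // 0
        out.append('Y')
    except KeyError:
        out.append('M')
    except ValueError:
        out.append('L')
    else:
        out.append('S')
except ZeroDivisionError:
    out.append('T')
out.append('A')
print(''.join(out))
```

Execution trace: 'X' (inner try body) → 'T' (outer except ZeroDivisionError) → 'A' (after the try/except). Output: XTA

Answer: XTA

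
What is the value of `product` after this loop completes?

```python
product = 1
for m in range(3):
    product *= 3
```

3^3 = 27
`product` takes the values: 1 → 3 → 9 → 27

Answer: 27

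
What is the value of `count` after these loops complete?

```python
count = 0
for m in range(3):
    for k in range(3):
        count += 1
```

3 * 3 = 9
`count` takes the values: 0 → 1 → 2 → 3 → 4 → 5 → 6 → 7 → 8 → 9

Answer: 9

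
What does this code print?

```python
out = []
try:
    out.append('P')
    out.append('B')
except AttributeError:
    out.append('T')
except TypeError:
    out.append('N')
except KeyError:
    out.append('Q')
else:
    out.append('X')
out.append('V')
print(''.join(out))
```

Execution trace: 'P' (try body) → 'B' (try body, no exception) → 'X' (else) → 'V' (after the try/except). Output: PBXV

Answer: PBXV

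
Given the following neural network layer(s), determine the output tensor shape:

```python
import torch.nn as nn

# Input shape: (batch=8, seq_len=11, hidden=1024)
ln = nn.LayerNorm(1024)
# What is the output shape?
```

Input: (8, 11, 1024) -> Output: (8, 11, 1024)

Answer: (8, 11, 1024)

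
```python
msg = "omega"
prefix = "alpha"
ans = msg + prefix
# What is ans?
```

Trace:
`msg = "omega"` → msg = 'omega'
`prefix = "alpha"` → prefix = 'alpha'
`ans = msg + prefix` → ans = 'omegaalpha'
So ans = 'omegaalpha'

Answer: 'omegaalpha'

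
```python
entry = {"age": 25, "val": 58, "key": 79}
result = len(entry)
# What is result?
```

Trace:
`entry = {"age": 25, "val": 58, "key": 79}` → entry = {'age': 25, 'val': 58, 'key': 79}
`result = len(entry)` → result = 3
So result = 3

Answer: 3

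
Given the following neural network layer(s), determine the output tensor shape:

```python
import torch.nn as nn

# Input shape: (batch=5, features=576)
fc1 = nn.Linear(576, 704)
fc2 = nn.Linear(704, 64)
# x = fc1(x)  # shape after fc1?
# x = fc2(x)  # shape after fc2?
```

Input: (5, 576) -> after fc1: (5, 704) -> Output: (5, 64)

Answer: (5, 64)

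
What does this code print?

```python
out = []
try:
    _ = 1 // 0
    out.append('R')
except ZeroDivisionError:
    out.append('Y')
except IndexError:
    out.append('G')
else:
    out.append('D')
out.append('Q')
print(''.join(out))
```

Execution trace: 'Y' (except ZeroDivisionError) → 'Q' (after the try/except). Output: YQ

Answer: YQ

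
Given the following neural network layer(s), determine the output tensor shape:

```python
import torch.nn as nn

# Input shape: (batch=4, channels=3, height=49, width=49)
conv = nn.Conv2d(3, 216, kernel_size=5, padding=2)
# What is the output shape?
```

Input: (4, 3, 49, 49) -> Output: (4, 216, 49, 49)

Answer: (4, 216, 49, 49)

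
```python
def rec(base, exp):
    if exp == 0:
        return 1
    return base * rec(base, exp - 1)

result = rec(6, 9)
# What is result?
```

rec(6, 9) = 6 * 6 * 6 * 6 * 6 * 6 * 6 * 6 * 6 = 10077696

Answer: 10077696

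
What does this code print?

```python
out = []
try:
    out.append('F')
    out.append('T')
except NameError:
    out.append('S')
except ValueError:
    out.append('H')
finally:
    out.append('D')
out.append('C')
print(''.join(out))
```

Execution trace: 'F' (try body) → 'T' (try body, no exception) → 'D' (finally) → 'C' (after the try/except). Output: FTDC

Answer: FTDC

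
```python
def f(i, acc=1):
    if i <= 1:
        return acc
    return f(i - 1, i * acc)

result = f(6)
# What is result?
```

Accumulator trace (n, acc): (6, 1) -> (5, 6) -> (4, 30) -> (3, 120) -> (2, 360) -> (1, 720) -> return 720

Answer: 720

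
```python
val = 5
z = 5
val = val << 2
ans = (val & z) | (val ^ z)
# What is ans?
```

Trace:
`val = 5` → val = 5
`z = 5` → z = 5
`val = val << 2` → val = 20
`ans = (val & z) | (val ^ z)` → ans = 21
So ans = 21

Answer: 21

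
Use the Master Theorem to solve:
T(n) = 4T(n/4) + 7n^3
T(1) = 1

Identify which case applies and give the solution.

a=4, b=4, f(n)=7n^3. log_4(4) = 1. Since c=3 > 1 and the regularity condition holds (4(n/4)^3 = (4/4^3)n^3 with 4/4^3 < 1), Case 3 applies: T(n) = Θ(f(n)) = O(n^3).

Answer: O(n^3) - Case 3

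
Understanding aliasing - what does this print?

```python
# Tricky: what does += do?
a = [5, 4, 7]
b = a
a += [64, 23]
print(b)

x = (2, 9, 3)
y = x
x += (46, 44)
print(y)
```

Key concept: += behavior differs for mutable vs immutable.
Step by step:
`a = [5, 4, 7]` → a = [5, 4, 7]
`b = a` → b = [5, 4, 7] (same object as a)
`a += [64, 23]` → a = [5, 4, 7, 64, 23] (same object as b); b = [5, 4, 7, 64, 23] (same object as a)
`print(b)` → prints [5, 4, 7, 64, 23]
`x = (2, 9, 3)` → x = (2, 9, 3)
`y = x` → y = (2, 9, 3)
`x += (46, 44)` → x = (2, 9, 3, 46, 44)
`print(y)` → prints (2, 9, 3)

Answer:
[5, 4, 7, 64, 23]
(2, 9, 3)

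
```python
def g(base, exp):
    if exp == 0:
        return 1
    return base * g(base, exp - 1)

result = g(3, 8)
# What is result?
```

g(3, 8) = 3 * 3 * 3 * 3 * 3 * 3 * 3 * 3 = 6561

Answer: 6561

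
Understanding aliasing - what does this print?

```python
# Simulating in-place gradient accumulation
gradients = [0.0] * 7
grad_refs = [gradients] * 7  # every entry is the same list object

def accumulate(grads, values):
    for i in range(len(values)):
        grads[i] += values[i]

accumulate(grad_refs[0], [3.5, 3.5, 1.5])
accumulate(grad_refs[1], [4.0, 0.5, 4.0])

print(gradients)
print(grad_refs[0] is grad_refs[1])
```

Key concept: gradient accumulation aliasing.
Step by step:
`gradients = [0.0] * 7` → gradients = [0.0, 0.0, 0.0, 0.0, 0.0, 0.0, 0.0]
`grad_refs = [gradients] * 7` → grad_refs = [[0.0, 0.0, 0.0, 0.0, 0.0, 0.0, 0.0], [0.0, 0.0, 0.0, 0.0, 0.0, 0.0, 0.0], [0.0, 0.0, 0.0, 0.0, 0.0, 0.0, 0.0], [0.0, 0.0, 0.0, 0.0, 0.0, 0.0, 0.0], [0.0, 0.0, 0.0, 0.0, 0.0, 0.0, 0.0], [0.0, 0.0, 0.0, 0.0, 0.0, 0.0, 0.0], [0.0, 0.0, 0.0, 0.0, 0.0, 0.0, 0.0]]
`accumulate(grad_refs[0], [3.5, 3.5, 1.5])` → gradients = [3.5, 3.5, 1.5, 0.0, 0.0, 0.0, 0.0]; grad_refs = [[3.5, 3.5, 1.5, 0.0, 0.0, 0.0, 0.0], [3.5, 3.5, 1.5, 0.0, 0.0, 0.0, 0.0], [3.5, 3.5, 1.5, 0.0, 0.0, 0.0, 0.0], [3.5, 3.5, 1.5, 0.0, 0.0, 0.0, 0.0], [3.5, 3.5, 1.5, 0.0, 0.0, 0.0, 0.0], [3.5, 3.5, 1.5, 0.0, 0.0, 0.0, 0.0], [3.5, 3.5, 1.5, 0.0, 0.0, 0.0, 0.0]]
`accumulate(grad_refs[1], [4.0, 0.5, 4.0])` → gradients = [7.5, 4.0, 5.5, 0.0, 0.0, 0.0, 0.0]; grad_refs = [[7.5, 4.0, 5.5, 0.0, 0.0, 0.0, 0.0], [7.5, 4.0, 5.5, 0.0, 0.0, 0.0, 0.0], [7.5, 4.0, 5.5, 0.0, 0.0, 0.0, 0.0], [7.5, 4.0, 5.5, 0.0, 0.0, 0.0, 0.0], [7.5, 4.0, 5.5, 0.0, 0.0, 0.0, 0.0], [7.5, 4.0, 5.5, 0.0, 0.0, 0.0, 0.0], [7.5, 4.0, 5.5, 0.0, 0.0, 0.0, 0.0]]
`print(gradients)` → prints [7.5, 4.0, 5.5, 0.0, 0.0, 0.0, 0.0]
`print(grad_refs[0] is grad_refs[1])` → prints True

Answer:
[7.5, 4.0, 5.5, 0.0, 0.0, 0.0, 0.0]
True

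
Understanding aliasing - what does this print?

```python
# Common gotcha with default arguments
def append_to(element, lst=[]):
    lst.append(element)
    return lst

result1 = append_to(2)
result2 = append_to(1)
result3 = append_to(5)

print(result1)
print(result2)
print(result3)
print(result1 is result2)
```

Key concept: mutable default argument gotcha.
Step by step:
`result1 = append_to(2)` → result1 = [2]
`result2 = append_to(1)` → result1 = [2, 1] (same object as result2); result2 = [2, 1] (same object as result1)
`result3 = append_to(5)` → result1 = [2, 1, 5] (same object as result2, result3); result2 = [2, 1, 5] (same object as result1, result3); result3 = [2, 1, 5] (same object as result1, result2)
`print(result1)` → prints [2, 1, 5]
`print(result2)` → prints [2, 1, 5]
`print(result3)` → prints [2, 1, 5]
`print(result1 is result2)` → prints True

Answer:
[2, 1, 5]
[2, 1, 5]
[2, 1, 5]
True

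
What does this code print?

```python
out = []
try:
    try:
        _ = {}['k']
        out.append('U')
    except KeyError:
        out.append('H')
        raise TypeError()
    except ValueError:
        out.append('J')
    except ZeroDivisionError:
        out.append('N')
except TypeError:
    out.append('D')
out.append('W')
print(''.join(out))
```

Execution trace: 'H' (except KeyError) → 'D' (outer except TypeError) → 'W' (after the try/except). Output: HDW

Answer: HDW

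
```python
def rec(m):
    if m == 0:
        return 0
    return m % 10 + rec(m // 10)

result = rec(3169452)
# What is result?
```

Sum of digits of 3169452: 2 + 5 + 4 + 9 + 6 + 1 + 3 = 30

Answer: 30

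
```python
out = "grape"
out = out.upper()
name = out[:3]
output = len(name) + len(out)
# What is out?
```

Trace:
`out = "grape"` → out = 'grape'
`out = out.upper()` → out = 'GRAPE'
`name = out[:3]` → name = 'GRA'
`output = len(name) + len(out)` → output = 8
So out = 'GRAPE'

Answer: 'GRAPE'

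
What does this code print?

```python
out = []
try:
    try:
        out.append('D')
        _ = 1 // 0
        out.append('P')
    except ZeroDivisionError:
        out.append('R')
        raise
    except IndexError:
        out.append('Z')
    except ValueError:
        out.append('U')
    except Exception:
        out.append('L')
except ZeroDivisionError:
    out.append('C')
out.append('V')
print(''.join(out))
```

Execution trace: 'D' (inner try body) → 'R' (inner except ZeroDivisionError) → 'C' (outer except ZeroDivisionError) → 'V' (after the try/except). Output: DRCV

Answer: DRCV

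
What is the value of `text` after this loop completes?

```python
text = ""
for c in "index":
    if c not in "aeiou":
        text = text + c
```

Remove vowels from 'index'
`text` takes the values: "" → "n" → "nd" → "ndx"

Answer: "ndx"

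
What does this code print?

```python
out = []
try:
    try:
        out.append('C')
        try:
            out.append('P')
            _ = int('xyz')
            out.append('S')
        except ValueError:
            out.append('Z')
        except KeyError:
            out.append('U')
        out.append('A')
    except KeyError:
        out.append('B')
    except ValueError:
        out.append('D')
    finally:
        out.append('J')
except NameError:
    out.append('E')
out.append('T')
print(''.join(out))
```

Execution trace: 'C' (try body) → 'P' (inner try body) → 'Z' (inner except ValueError) → 'A' (try body, no exception) → 'J' (finally) → 'T' (after the try/except). Output: CPZAJT

Answer: CPZAJT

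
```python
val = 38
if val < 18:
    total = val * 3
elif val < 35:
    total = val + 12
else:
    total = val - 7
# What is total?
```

Trace:
`val = 38` → val = 38
`if val < 18: ...` → val < 18 is False, val < 35 is False, take else branch → total = 31
So total = 31

Answer: 31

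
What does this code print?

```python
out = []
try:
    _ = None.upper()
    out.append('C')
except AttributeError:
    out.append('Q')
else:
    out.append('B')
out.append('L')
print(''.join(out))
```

Execution trace: 'Q' (except AttributeError) → 'L' (after the try/except). Output: QL

Answer: QL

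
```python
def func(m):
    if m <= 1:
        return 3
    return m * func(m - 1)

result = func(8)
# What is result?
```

func(8) = 8 * 7 * 6 * 5 * 4 * 3 * 2 * 3 = 120960

Answer: 120960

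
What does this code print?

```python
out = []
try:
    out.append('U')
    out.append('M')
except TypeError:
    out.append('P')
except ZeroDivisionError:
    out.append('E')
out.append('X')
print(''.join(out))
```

Execution trace: 'U' (try body) → 'M' (try body, no exception) → 'X' (after the try/except). Output: UMX

Answer: UMX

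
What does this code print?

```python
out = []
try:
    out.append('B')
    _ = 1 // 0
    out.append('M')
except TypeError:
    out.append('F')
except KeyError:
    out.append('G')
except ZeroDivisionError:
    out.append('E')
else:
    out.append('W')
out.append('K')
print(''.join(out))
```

Execution trace: 'B' (try body) → 'E' (except ZeroDivisionError) → 'K' (after the try/except). Output: BEK

Answer: BEK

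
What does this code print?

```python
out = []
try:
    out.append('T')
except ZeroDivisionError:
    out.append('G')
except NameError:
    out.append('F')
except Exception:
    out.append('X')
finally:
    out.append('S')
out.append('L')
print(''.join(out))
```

Execution trace: 'T' (try body, no exception) → 'S' (finally) → 'L' (after the try/except). Output: TSL

Answer: TSL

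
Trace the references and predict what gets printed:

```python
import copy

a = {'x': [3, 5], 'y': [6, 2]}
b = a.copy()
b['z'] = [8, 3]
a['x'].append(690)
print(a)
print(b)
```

Key concept: shallow copy of dict with mutable values.
Step by step:
`a = {'x': [3, 5], 'y': [6, 2]}` → a = {'x': [3, 5], 'y': [6, 2]}
`b = a.copy()` → b = {'x': [3, 5], 'y': [6, 2]}
`b['z'] = [8, 3]` → b = {'x': [3, 5], 'y': [6, 2], 'z': [8, 3]}
`a['x'].append(690)` → a = {'x': [3, 5, 690], 'y': [6, 2]}; b = {'x': [3, 5, 690], 'y': [6, 2], 'z': [8, 3]}
`print(a)` → prints {'x': [3, 5, 690], 'y': [6, 2]}
`print(b)` → prints {'x': [3, 5, 690], 'y': [6, 2], 'z': [8, 3]}

Answer:
{'x': [3, 5, 690], 'y': [6, 2]}
{'x': [3, 5, 690], 'y': [6, 2], 'z': [8, 3]}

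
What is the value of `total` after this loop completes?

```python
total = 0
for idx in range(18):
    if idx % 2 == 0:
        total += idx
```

Sum of even numbers 0 to 17
`total` takes the values: 0 → 2 → 6 → 12 → 20 → 30 → 42 → 56 → 72

Answer: 72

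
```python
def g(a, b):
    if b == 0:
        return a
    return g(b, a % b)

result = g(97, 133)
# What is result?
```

g(97, 133) -> g(133, 97) -> g(97, 36) -> g(36, 25) -> g(25, 11) -> g(11, 3) -> g(3, 2) -> g(2, 1) -> g(1, 0) -> 1

Answer: 1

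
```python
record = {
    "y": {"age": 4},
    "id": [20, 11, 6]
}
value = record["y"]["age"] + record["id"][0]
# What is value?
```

Trace:
`record = { ...` → record = {'y': {'age': 4}, 'id': [20, 11, 6]}
`value = record["y"]["age"] + record["id"][0]` → value = 24
So value = 24

Answer: 24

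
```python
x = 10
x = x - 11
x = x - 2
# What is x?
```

Trace:
`x = 10` → x = 10
`x = x - 11` → x = -1
`x = x - 2` → x = -3
So x = -3

Answer: -3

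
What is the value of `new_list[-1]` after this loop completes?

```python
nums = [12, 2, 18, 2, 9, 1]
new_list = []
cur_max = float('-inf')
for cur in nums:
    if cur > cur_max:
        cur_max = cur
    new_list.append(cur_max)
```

Running max ends at 18
`new_list` takes the values: [] → [12] → [12, 12] → [12, 12, 18] → [12, 12, 18, 18] → [12, 12, 18, 18, 18] → [12, 12, 18, 18, 18, 18]
So `new_list[-1]` = 18

Answer: 18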